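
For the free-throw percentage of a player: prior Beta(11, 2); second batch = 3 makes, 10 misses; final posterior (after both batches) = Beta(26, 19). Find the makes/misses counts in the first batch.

Because Beta–binomial updating is additive in the counts, the combined data contributed (α_post−α_prior, β_post−β_prior) successes and failures.
Total across both batches: 26−11=15 makes, 19−2=17 misses.
Subtract the second batch: 15−3=12 makes and 17−10=7 misses.

12 makes and 7 misses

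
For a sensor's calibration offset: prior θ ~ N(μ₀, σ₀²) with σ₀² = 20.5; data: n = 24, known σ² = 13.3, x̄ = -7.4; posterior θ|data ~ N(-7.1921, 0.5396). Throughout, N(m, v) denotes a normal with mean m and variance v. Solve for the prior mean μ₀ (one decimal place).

μ₀ = 0.5

The posterior mean is a precision-weighted average: μ_n = (τ₀μ₀ + τ_data·x̄)/(τ₀+τ_data), with τ₀=1/σ₀² and τ_data=n/σ².
Here τ₀ = 1/20.5 = 0.048780 and τ_data = 24/13.3 = 1.804511, so τ_n = 1.853291.
Rearranging for μ₀: μ₀ = (μ_n·τ_n − τ_data·x̄)/τ₀ = (-7.1921·1.853291 − 1.804511·-7.4) / 0.048780 = 0.024327/0.048780 ≈ 0.5.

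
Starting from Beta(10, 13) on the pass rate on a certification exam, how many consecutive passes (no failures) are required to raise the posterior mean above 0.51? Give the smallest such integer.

k = 4

After k passes and 0 failures the posterior is Beta(10+k, 13), with mean (10+k)/(10+13+k).
Set (10+k)/(23+k) > 0.51 and solve: k > (0.51·23 − 10)/(1 − 0.51) = 3.531.
The smallest integer exceeding 3.531 is 4.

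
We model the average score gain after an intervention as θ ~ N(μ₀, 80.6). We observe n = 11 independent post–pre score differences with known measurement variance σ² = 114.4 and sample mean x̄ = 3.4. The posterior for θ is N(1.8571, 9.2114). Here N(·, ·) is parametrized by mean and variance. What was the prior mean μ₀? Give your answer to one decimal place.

With known observation variance, the Normal–Normal posterior has precision τ_n = τ₀ + n/σ² and mean μ_n = (τ₀μ₀ + (n/σ²)x̄)/τ_n.
Here τ₀ = 1/80.6 = 0.012407 and τ_data = 11/114.4 = 0.096154, so τ_n = 0.108561.
Rearranging for μ₀: μ₀ = (μ_n·τ_n − τ_data·x̄)/τ₀ = (1.8571·0.108561 − 0.096154·3.4) / 0.012407 = -0.125315/0.012407 ≈ -10.1.

μ₀ = -10.1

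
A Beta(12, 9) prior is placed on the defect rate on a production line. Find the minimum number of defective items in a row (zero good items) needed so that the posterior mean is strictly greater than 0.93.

k = 108

After k defective items and 0 good items the posterior is Beta(12+k, 9), with mean (12+k)/(12+9+k).
Set (12+k)/(21+k) > 0.93 and solve: k > (0.93·21 − 12)/(1 − 0.93) = 107.571.
The smallest integer exceeding 107.571 is 108.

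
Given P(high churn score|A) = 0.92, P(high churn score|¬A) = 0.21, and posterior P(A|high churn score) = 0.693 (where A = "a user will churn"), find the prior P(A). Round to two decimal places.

P(A) = 0.34

In odds form, posterior odds = prior odds × likelihood ratio, so prior odds = posterior odds ÷ LR.
Posterior odds = 0.693/(1−0.693) = 2.2573. LR = 0.92/0.21 = 4.3810.
Prior odds = 2.2573/4.3810 = 0.5152, so P(A) = 0.5152/(1+0.5152) ≈ 0.34.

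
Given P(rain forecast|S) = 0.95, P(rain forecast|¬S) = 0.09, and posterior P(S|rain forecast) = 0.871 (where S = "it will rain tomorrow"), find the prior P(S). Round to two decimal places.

In odds form, posterior odds = prior odds × likelihood ratio, so prior odds = posterior odds ÷ LR.
Posterior odds = 0.871/(1−0.871) = 6.7519. LR = 0.95/0.09 = 10.5556.
Prior odds = 6.7519/10.5556 = 0.6397, so P(S) = 0.6397/(1+0.6397) ≈ 0.39.

P(S) = 0.39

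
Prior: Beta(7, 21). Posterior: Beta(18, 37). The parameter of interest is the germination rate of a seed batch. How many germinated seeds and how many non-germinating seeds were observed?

11 germinated seeds and 16 non-germinating seeds

Under Beta–binomial conjugacy the posterior parameters are (α+s, β+f).
Match parameters: s=18−7=11, f=37−21=16.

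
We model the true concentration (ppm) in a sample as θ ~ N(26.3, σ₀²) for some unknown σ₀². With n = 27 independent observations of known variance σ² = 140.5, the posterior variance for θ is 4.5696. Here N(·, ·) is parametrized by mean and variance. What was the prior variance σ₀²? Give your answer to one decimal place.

σ₀² = 37.5

For the Normal–Normal model with known σ², precisions add: τ_n = τ₀ + n/σ².
So 1/σ₀² = 1/4.5696 − 27/140.5 = 0.218838 − 0.192171 = 0.026667.
Hence σ₀² = 1/0.026667 ≈ 37.5.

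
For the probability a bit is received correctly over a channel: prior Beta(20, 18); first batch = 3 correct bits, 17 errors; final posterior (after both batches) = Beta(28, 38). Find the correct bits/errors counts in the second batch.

Sequential conjugate updates are equivalent to a single update on the pooled data, so total successes = posterior α − prior α and total failures = posterior β − prior β.
Total across both batches: 28−20=8 correct bits, 38−18=20 errors.
Subtract the first batch: 8−3=5 correct bits and 20−17=3 errors.

5 correct bits and 3 errors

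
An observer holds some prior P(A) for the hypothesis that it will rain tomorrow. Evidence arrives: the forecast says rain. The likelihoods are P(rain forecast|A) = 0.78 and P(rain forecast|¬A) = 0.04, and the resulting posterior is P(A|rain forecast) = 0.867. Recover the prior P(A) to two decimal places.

P(A) = 0.25

In odds form, posterior odds = prior odds × likelihood ratio, so prior odds = posterior odds ÷ LR.
Posterior odds = 0.867/(1−0.867) = 6.5188. LR = 0.78/0.04 = 19.5000.
Prior odds = 6.5188/19.5000 = 0.3343, so P(A) = 0.3343/(1+0.3343) ≈ 0.25.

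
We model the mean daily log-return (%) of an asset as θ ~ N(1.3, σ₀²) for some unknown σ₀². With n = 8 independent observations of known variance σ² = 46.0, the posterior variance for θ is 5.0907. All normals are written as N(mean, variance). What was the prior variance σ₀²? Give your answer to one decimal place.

σ₀² = 44.4

Posterior precision equals prior precision plus data precision: 1/σ_n² = 1/σ₀² + n/σ².
So 1/σ₀² = 1/5.0907 − 8/46.0 = 0.196437 − 0.173913 = 0.022524.
Hence σ₀² = 1/0.022524 ≈ 44.4.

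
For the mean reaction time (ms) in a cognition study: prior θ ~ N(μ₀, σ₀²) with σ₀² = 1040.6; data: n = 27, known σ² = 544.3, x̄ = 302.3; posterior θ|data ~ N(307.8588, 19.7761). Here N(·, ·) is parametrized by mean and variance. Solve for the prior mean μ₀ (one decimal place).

With known observation variance, the Normal–Normal posterior has precision τ_n = τ₀ + n/σ² and mean μ_n = (τ₀μ₀ + (n/σ²)x̄)/τ_n.
Here τ₀ = 1/1040.6 = 0.000961 and τ_data = 27/544.3 = 0.049605, so τ_n = 0.050566.
Rearranging for μ₀: μ₀ = (μ_n·τ_n − τ_data·x̄)/τ₀ = (307.8588·0.050566 − 0.049605·302.3) / 0.000961 = 0.571597/0.000961 ≈ 594.8.

μ₀ = 594.8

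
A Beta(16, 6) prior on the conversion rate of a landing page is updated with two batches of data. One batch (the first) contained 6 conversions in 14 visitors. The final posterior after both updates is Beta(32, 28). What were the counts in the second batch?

Sequential conjugate updates are equivalent to a single update on the pooled data, so total successes = posterior α − prior α and total failures = posterior β − prior β.
Total across both batches: 32−16=16 conversions, 28−6=22 bounces.
Subtract the first batch: 16−6=10 conversions and 22−8=14 bounces.

10 conversions and 14 bounces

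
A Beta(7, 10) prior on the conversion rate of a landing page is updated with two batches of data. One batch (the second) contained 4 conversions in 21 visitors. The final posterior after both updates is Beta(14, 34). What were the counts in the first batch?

3 conversions and 7 bounces

Sequential conjugate updates are equivalent to a single update on the pooled data, so total successes = posterior α − prior α and total failures = posterior β − prior β.
Total across both batches: 14−7=7 conversions, 34−10=24 bounces.
Subtract the second batch: 7−4=3 conversions and 24−17=7 bounces.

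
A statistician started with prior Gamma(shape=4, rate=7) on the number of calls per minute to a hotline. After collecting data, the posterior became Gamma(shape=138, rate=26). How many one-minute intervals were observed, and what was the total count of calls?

Gamma–Poisson conjugacy: posterior shape = α + Σxᵢ, posterior rate = β + n.
Matching: Σxᵢ = 138 − 4 = 134 and n = 26 − 7 = 19.

n = 19 one-minute intervals with total 134 calls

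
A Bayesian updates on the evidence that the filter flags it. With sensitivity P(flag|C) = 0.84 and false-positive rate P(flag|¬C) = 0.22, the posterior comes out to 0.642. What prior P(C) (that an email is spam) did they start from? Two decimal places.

P(C) = 0.32

In odds form, posterior odds = prior odds × likelihood ratio, so prior odds = posterior odds ÷ LR.
Posterior odds = 0.642/(1−0.642) = 1.7933. LR = 0.84/0.22 = 3.8182.
Prior odds = 1.7933/3.8182 = 0.4697, so P(C) = 0.4697/(1+0.4697) ≈ 0.32.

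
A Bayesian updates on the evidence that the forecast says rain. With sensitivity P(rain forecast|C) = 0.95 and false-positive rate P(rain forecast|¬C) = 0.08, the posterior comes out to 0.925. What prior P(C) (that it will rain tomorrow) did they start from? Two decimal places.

P(C) = 0.51

In odds form, posterior odds = prior odds × likelihood ratio, so prior odds = posterior odds ÷ LR.
Posterior odds = 0.925/(1−0.925) = 12.3333. LR = 0.95/0.08 = 11.8750.
Prior odds = 12.3333/11.8750 = 1.0386, so P(C) = 1.0386/(1+1.0386) ≈ 0.51.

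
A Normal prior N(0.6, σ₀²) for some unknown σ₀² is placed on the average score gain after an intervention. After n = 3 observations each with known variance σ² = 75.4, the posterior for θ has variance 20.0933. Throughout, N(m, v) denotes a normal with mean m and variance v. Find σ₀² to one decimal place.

σ₀² = 100.2

Posterior precision equals prior precision plus data precision: 1/σ_n² = 1/σ₀² + n/σ².
So 1/σ₀² = 1/20.0933 − 3/75.4 = 0.049768 − 0.039788 = 0.009980.
Hence σ₀² = 1/0.009980 ≈ 100.2.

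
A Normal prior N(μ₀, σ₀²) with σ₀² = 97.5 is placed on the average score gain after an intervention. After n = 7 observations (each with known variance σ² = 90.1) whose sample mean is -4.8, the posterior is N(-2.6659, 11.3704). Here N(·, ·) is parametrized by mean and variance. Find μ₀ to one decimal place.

μ₀ = 13.5

With known observation variance, the Normal–Normal posterior has precision τ_n = τ₀ + n/σ² and mean μ_n = (τ₀μ₀ + (n/σ²)x̄)/τ_n.
Here τ₀ = 1/97.5 = 0.010256 and τ_data = 7/90.1 = 0.077691, so τ_n = 0.087947.
Rearranging for μ₀: μ₀ = (μ_n·τ_n − τ_data·x̄)/τ₀ = (-2.6659·0.087947 − 0.077691·-4.8) / 0.010256 = 0.138459/0.010256 ≈ 13.5.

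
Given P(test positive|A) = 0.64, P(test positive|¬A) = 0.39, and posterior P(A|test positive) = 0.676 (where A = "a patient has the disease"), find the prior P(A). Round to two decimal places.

In odds form, posterior odds = prior odds × likelihood ratio, so prior odds = posterior odds ÷ LR.
Posterior odds = 0.676/(1−0.676) = 2.0864. LR = 0.64/0.39 = 1.6410.
Prior odds = 2.0864/1.6410 = 1.2714, so P(A) = 1.2714/(1+1.2714) ≈ 0.56.

P(A) = 0.56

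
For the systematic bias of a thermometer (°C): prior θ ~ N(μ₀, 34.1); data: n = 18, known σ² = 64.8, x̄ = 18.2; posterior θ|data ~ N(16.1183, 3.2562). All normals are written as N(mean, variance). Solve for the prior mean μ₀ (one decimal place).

The posterior mean is a precision-weighted average: μ_n = (τ₀μ₀ + τ_data·x̄)/(τ₀+τ_data), with τ₀=1/σ₀² and τ_data=n/σ².
Here τ₀ = 1/34.1 = 0.029326 and τ_data = 18/64.8 = 0.277778, so τ_n = 0.307104.
Rearranging for μ₀: μ₀ = (μ_n·τ_n − τ_data·x̄)/τ₀ = (16.1183·0.307104 − 0.277778·18.2) / 0.029326 = -0.105565/0.029326 ≈ -3.6.

μ₀ = -3.6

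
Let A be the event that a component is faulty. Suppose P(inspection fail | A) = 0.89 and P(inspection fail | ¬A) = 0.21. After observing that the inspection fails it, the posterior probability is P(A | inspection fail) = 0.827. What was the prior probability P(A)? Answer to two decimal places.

P(A) = 0.53

In odds form, posterior odds = prior odds × likelihood ratio, so prior odds = posterior odds ÷ LR.
Posterior odds = 0.827/(1−0.827) = 4.7803. LR = 0.89/0.21 = 4.2381.
Prior odds = 4.7803/4.2381 = 1.1279, so P(A) = 1.1279/(1+1.1279) ≈ 0.53.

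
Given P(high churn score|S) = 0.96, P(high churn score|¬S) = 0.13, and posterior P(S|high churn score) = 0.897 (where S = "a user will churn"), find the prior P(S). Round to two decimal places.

In odds form, posterior odds = prior odds × likelihood ratio, so prior odds = posterior odds ÷ LR.
Posterior odds = 0.897/(1−0.897) = 8.7087. LR = 0.96/0.13 = 7.3846.
Prior odds = 8.7087/7.3846 = 1.1793, so P(S) = 1.1793/(1+1.1793) ≈ 0.54.

P(S) = 0.54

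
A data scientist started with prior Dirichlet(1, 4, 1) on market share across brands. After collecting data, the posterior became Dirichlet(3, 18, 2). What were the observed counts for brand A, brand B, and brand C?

For a Dirichlet(α) prior with multinomial counts c, the posterior is Dirichlet(α + c) componentwise.
Counts are posterior − prior componentwise: 3−1=2, 18−4=14, 2−1=1.

counts (2, 14, 1)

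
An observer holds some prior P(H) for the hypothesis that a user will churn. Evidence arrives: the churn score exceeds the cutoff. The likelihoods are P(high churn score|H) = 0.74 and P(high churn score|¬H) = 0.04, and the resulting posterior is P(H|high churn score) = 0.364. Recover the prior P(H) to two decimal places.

In odds form, posterior odds = prior odds × likelihood ratio, so prior odds = posterior odds ÷ LR.
Posterior odds = 0.364/(1−0.364) = 0.5723. LR = 0.74/0.04 = 18.5000.
Prior odds = 0.5723/18.5000 = 0.0309, so P(H) = 0.0309/(1+0.0309) ≈ 0.03.

P(H) = 0.03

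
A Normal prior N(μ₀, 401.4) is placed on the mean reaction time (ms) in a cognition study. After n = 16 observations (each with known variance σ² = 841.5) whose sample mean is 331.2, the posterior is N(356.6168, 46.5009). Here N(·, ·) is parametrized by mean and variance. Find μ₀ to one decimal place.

μ₀ = 550.6

With known observation variance, the Normal–Normal posterior has precision τ_n = τ₀ + n/σ² and mean μ_n = (τ₀μ₀ + (n/σ²)x̄)/τ_n.
Here τ₀ = 1/401.4 = 0.002491 and τ_data = 16/841.5 = 0.019014, so τ_n = 0.021505.
Rearranging for μ₀: μ₀ = (μ_n·τ_n − τ_data·x̄)/τ₀ = (356.6168·0.021505 − 0.019014·331.2) / 0.002491 = 1.371607/0.002491 ≈ 550.6.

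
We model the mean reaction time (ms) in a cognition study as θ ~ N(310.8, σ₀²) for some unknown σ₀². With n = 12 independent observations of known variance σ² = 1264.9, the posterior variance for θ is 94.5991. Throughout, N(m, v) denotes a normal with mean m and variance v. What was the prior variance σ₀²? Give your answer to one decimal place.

For the Normal–Normal model with known σ², precisions add: τ_n = τ₀ + n/σ².
So 1/σ₀² = 1/94.5991 − 12/1264.9 = 0.010571 − 0.009487 = 0.001084.
Hence σ₀² = 1/0.001084 ≈ 922.5.

σ₀² = 922.5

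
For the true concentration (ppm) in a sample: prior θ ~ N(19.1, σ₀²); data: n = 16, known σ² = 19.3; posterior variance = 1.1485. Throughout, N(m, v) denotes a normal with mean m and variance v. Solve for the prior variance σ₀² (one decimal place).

Posterior precision equals prior precision plus data precision: 1/σ_n² = 1/σ₀² + n/σ².
So 1/σ₀² = 1/1.1485 − 16/19.3 = 0.870701 − 0.829016 = 0.041685.
Hence σ₀² = 1/0.041685 ≈ 24.0.

σ₀² = 24.0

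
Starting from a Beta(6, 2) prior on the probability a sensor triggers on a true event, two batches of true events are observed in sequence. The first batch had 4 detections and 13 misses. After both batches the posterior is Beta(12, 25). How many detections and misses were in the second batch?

Because Beta–binomial updating is additive in the counts, the combined data contributed (α_post−α_prior, β_post−β_prior) successes and failures.
Total across both batches: 12−6=6 detections, 25−2=23 misses.
Subtract the first batch: 6−4=2 detections and 23−13=10 misses.

2 detections and 10 misses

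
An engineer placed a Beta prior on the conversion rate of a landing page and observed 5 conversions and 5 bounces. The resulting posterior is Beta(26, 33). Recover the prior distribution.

Under Beta–binomial conjugacy the posterior parameters are (a+s, b+f).
Subtract the data counts: 26−5=21, 33−5=28.

Beta(21, 28)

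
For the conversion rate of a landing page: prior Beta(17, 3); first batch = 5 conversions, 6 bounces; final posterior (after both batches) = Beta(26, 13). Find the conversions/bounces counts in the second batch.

4 conversions and 4 bounces

Sequential conjugate updates are equivalent to a single update on the pooled data, so total successes = posterior α − prior α and total failures = posterior β − prior β.
Total across both batches: 26−17=9 conversions, 13−3=10 bounces.
Subtract the first batch: 9−5=4 conversions and 10−6=4 bounces.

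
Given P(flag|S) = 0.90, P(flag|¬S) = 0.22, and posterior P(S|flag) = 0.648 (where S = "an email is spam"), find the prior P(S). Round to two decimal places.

P(S) = 0.31

In odds form, posterior odds = prior odds × likelihood ratio, so prior odds = posterior odds ÷ LR.
Posterior odds = 0.648/(1−0.648) = 1.8409. LR = 0.90/0.22 = 4.0909.
Prior odds = 1.8409/4.0909 = 0.4500, so P(S) = 0.4500/(1+0.4500) ≈ 0.31.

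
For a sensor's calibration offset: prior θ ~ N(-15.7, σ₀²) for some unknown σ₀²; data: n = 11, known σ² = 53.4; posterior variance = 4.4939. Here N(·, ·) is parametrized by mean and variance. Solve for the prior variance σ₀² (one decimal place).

σ₀² = 60.5

Posterior precision equals prior precision plus data precision: 1/σ_n² = 1/σ₀² + n/σ².
So 1/σ₀² = 1/4.4939 − 11/53.4 = 0.222524 − 0.205993 = 0.016531.
Hence σ₀² = 1/0.016531 ≈ 60.5.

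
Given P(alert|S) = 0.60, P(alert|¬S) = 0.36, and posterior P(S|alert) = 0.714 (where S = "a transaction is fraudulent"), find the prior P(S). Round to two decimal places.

In odds form, posterior odds = prior odds × likelihood ratio, so prior odds = posterior odds ÷ LR.
Posterior odds = 0.714/(1−0.714) = 2.4965. LR = 0.60/0.36 = 1.6667.
Prior odds = 2.4965/1.6667 = 1.4979, so P(S) = 1.4979/(1+1.4979) ≈ 0.60.

P(S) = 0.60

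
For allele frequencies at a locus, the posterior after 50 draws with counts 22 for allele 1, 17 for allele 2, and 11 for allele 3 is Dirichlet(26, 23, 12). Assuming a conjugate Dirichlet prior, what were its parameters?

For a Dirichlet(α) prior with multinomial counts c, the posterior is Dirichlet(α + c) componentwise.
Subtract each count from the matching posterior parameter: 26−22=4, 23−17=6, 12−11=1.

Dirichlet(4, 6, 1)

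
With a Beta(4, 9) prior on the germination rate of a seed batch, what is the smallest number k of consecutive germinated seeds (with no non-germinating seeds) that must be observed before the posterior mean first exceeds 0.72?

After k germinated seeds and 0 non-germinating seeds the posterior is Beta(4+k, 9), with mean (4+k)/(4+9+k).
Set (4+k)/(13+k) > 0.72 and solve: k > (0.72·13 − 4)/(1 − 0.72) = 19.143.
The smallest integer exceeding 19.143 is 20, and checking k=20: (24)/(33) = 0.7273 > 0.72.

k = 20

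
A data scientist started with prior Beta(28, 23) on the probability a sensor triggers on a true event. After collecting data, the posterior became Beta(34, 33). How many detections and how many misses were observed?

6 detections and 10 misses

Beta is conjugate to the binomial likelihood: posterior = Beta(a+s, b+f).
Match parameters: s=34−28=6, f=33−23=10.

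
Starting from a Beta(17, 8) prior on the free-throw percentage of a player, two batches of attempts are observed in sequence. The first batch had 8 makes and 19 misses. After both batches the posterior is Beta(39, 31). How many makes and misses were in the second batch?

Because Beta–binomial updating is additive in the counts, the combined data contributed (α_post−α_prior, β_post−β_prior) successes and failures.
Total across both batches: 39−17=22 makes, 31−8=23 misses.
Subtract the first batch: 22−8=14 makes and 23−19=4 misses.

14 makes and 4 misses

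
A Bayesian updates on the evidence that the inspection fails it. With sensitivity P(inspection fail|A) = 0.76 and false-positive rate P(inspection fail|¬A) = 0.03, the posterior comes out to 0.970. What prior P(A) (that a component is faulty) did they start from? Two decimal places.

P(A) = 0.56

In odds form, posterior odds = prior odds × likelihood ratio, so prior odds = posterior odds ÷ LR.
Posterior odds = 0.970/(1−0.970) = 32.3333. LR = 0.76/0.03 = 25.3333.
Prior odds = 32.3333/25.3333 = 1.2763, so P(A) = 1.2763/(1+1.2763) ≈ 0.56.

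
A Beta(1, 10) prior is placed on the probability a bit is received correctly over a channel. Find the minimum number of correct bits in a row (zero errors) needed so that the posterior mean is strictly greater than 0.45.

k = 8

After k correct bits and 0 errors the posterior is Beta(1+k, 10), with mean (1+k)/(1+10+k).
Set (1+k)/(11+k) > 0.45 and solve: k > (0.45·11 − 1)/(1 − 0.45) = 7.182.
The smallest integer exceeding 7.182 is 8, and checking k=8: (9)/(19) = 0.4737 > 0.45.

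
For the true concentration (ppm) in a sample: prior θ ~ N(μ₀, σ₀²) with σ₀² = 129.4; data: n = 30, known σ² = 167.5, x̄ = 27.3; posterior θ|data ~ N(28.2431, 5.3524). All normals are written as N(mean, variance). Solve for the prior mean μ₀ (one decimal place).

With known observation variance, the Normal–Normal posterior has precision τ_n = τ₀ + n/σ² and mean μ_n = (τ₀μ₀ + (n/σ²)x̄)/τ_n.
Here τ₀ = 1/129.4 = 0.007728 and τ_data = 30/167.5 = 0.179104, so τ_n = 0.186832.
Rearranging for μ₀: μ₀ = (μ_n·τ_n − τ_data·x̄)/τ₀ = (28.2431·0.186832 − 0.179104·27.3) / 0.007728 = 0.387176/0.007728 ≈ 50.1.

μ₀ = 50.1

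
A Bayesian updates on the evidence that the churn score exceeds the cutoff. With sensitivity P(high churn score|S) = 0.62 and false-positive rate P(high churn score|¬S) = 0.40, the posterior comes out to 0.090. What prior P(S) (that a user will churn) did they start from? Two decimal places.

In odds form, posterior odds = prior odds × likelihood ratio, so prior odds = posterior odds ÷ LR.
Posterior odds = 0.090/(1−0.090) = 0.0989. LR = 0.62/0.40 = 1.5500.
Prior odds = 0.0989/1.5500 = 0.0638, so P(S) = 0.0638/(1+0.0638) ≈ 0.06.

P(S) = 0.06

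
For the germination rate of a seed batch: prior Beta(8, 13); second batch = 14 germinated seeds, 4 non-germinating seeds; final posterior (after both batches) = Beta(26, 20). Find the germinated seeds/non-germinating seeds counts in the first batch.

4 germinated seeds and 3 non-germinating seeds

Sequential conjugate updates are equivalent to a single update on the pooled data, so total successes = posterior α − prior α and total failures = posterior β − prior β.
Total across both batches: 26−8=18 germinated seeds, 20−13=7 non-germinating seeds.
Subtract the second batch: 18−14=4 germinated seeds and 7−4=3 non-germinating seeds.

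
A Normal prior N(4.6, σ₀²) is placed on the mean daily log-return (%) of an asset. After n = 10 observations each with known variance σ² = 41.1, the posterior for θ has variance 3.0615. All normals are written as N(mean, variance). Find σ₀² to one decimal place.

Posterior precision equals prior precision plus data precision: 1/σ_n² = 1/σ₀² + n/σ².
So 1/σ₀² = 1/3.0615 − 10/41.1 = 0.326637 − 0.243309 = 0.083328.
Hence σ₀² = 1/0.083328 ≈ 12.0.

σ₀² = 12.0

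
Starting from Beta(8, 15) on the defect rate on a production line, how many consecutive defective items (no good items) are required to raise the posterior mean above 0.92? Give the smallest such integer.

k = 165

After k defective items and 0 good items the posterior is Beta(8+k, 15), with mean (8+k)/(8+15+k).
Set (8+k)/(23+k) > 0.92 and solve: k > (0.92·23 − 8)/(1 − 0.92) = 164.500.
The smallest integer exceeding 164.500 is 165, and checking k=165: (173)/(188) = 0.9202 > 0.92.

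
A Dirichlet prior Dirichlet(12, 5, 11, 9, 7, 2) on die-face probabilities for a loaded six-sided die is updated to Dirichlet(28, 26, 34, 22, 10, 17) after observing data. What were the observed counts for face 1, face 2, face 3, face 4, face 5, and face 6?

For a Dirichlet(α) prior with multinomial counts c, the posterior is Dirichlet(α + c) componentwise.
Counts are posterior − prior componentwise: 28−12=16, 26−5=21, 34−11=23, 22−9=13, 10−7=3, 17−2=15.

counts (16, 21, 23, 13, 3, 15)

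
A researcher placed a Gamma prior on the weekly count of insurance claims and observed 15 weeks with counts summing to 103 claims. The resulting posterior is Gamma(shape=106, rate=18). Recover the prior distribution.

Gamma–Poisson conjugacy: posterior shape = α + Σxᵢ, posterior rate = β + n.
So α = 106 − 103 = 3 and β = 18 − 15 = 3.

Gamma(shape=3, rate=3)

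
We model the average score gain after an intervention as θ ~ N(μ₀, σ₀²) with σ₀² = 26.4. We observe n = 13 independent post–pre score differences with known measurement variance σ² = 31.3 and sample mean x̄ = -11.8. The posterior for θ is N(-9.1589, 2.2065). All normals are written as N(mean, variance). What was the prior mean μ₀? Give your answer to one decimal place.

The posterior mean is a precision-weighted average: μ_n = (τ₀μ₀ + τ_data·x̄)/(τ₀+τ_data), with τ₀=1/σ₀² and τ_data=n/σ².
Here τ₀ = 1/26.4 = 0.037879 and τ_data = 13/31.3 = 0.415335, so τ_n = 0.453214.
Rearranging for μ₀: μ₀ = (μ_n·τ_n − τ_data·x̄)/τ₀ = (-9.1589·0.453214 − 0.415335·-11.8) / 0.037879 = 0.750011/0.037879 ≈ 19.8.

μ₀ = 19.8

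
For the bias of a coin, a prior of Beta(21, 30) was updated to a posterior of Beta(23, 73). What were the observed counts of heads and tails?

Beta is conjugate to the binomial likelihood: posterior = Beta(a+s, b+f).
Match parameters: s=23−21=2, f=73−30=43.

2 heads and 43 tails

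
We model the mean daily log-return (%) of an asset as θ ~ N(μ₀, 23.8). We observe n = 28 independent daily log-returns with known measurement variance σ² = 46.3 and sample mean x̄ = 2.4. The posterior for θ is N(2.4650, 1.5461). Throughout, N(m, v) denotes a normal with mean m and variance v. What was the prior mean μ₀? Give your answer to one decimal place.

μ₀ = 3.4

The posterior mean is a precision-weighted average: μ_n = (τ₀μ₀ + τ_data·x̄)/(τ₀+τ_data), with τ₀=1/σ₀² and τ_data=n/σ².
Here τ₀ = 1/23.8 = 0.042017 and τ_data = 28/46.3 = 0.604752, so τ_n = 0.646769.
Rearranging for μ₀: μ₀ = (μ_n·τ_n − τ_data·x̄)/τ₀ = (2.4650·0.646769 − 0.604752·2.4) / 0.042017 = 0.142881/0.042017 ≈ 3.4.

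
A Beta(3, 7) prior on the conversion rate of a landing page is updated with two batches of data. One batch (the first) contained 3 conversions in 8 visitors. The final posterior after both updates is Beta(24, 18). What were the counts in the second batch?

Because Beta–binomial updating is additive in the counts, the combined data contributed (α_post−α_prior, β_post−β_prior) successes and failures.
Total across both batches: 24−3=21 conversions, 18−7=11 bounces.
Subtract the first batch: 21−3=18 conversions and 11−5=6 bounces.

18 conversions and 6 bounces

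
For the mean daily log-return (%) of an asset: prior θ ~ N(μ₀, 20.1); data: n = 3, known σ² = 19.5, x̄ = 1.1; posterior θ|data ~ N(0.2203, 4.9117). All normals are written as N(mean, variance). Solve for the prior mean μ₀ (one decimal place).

With known observation variance, the Normal–Normal posterior has precision τ_n = τ₀ + n/σ² and mean μ_n = (τ₀μ₀ + (n/σ²)x̄)/τ_n.
Here τ₀ = 1/20.1 = 0.049751 and τ_data = 3/19.5 = 0.153846, so τ_n = 0.203597.
Rearranging for μ₀: μ₀ = (μ_n·τ_n − τ_data·x̄)/τ₀ = (0.2203·0.203597 − 0.153846·1.1) / 0.049751 = -0.124378/0.049751 ≈ -2.5.

μ₀ = -2.5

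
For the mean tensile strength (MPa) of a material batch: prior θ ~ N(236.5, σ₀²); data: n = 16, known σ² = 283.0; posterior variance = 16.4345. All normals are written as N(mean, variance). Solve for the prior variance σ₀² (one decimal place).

Posterior precision equals prior precision plus data precision: 1/σ_n² = 1/σ₀² + n/σ².
So 1/σ₀² = 1/16.4345 − 16/283.0 = 0.060848 − 0.056537 = 0.004311.
Hence σ₀² = 1/0.004311 ≈ 232.0.

σ₀² = 232.0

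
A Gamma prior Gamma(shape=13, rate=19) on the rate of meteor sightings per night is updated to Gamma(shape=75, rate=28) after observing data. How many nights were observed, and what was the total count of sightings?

A Gamma(α, β) prior (rate parametrization) on a Poisson rate with n observations summing to S gives posterior Gamma(α+S, β+n).
Matching: Σxᵢ = 75 − 13 = 62 and n = 28 − 19 = 9.

n = 9 nights with total 62 sightings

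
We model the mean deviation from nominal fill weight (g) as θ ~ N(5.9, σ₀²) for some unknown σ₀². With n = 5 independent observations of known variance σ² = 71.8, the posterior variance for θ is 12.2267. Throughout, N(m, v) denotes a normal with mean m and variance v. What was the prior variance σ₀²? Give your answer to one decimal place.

σ₀² = 82.3

Posterior precision equals prior precision plus data precision: 1/σ_n² = 1/σ₀² + n/σ².
So 1/σ₀² = 1/12.2267 − 5/71.8 = 0.081788 − 0.069638 = 0.012150.
Hence σ₀² = 1/0.012150 ≈ 82.3.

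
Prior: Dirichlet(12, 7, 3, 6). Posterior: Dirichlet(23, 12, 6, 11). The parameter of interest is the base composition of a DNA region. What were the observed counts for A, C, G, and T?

counts (11, 5, 3, 5)

For a Dirichlet(α) prior with multinomial counts c, the posterior is Dirichlet(α + c) componentwise.
Counts are posterior − prior componentwise: 23−12=11, 12−7=5, 6−3=3, 11−6=5.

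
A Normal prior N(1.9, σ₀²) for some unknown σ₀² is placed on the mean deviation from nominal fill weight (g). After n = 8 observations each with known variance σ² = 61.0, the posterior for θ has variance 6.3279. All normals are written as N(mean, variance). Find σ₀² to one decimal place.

σ₀² = 37.2

For the Normal–Normal model with known σ², precisions add: τ_n = τ₀ + n/σ².
So 1/σ₀² = 1/6.3279 − 8/61.0 = 0.158030 − 0.131148 = 0.026882.
Hence σ₀² = 1/0.026882 ≈ 37.2.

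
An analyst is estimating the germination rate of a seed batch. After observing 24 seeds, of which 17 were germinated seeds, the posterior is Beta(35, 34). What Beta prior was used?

Beta(18, 27)

Under Beta–binomial conjugacy the posterior parameters are (a+s, b+f).
So a = 35 − 17 = 18 and b = 34 − 7 = 27.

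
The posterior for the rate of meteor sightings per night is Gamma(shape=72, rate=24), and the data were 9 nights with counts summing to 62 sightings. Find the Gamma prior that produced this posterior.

Gamma(shape=10, rate=15)

Gamma–Poisson conjugacy: posterior shape = α + Σxᵢ, posterior rate = β + n.
So α = 72 − 62 = 10 and β = 24 − 9 = 15.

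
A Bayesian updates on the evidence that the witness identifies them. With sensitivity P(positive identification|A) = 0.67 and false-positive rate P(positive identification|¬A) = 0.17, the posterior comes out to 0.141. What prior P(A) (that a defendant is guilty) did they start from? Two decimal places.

Bayes' rule in odds form gives O(A|E) = O(A)·[P(E|A)/P(E|¬A)], hence O(A) = O(A|E)/LR.
Posterior odds = 0.141/(1−0.141) = 0.1641. LR = 0.67/0.17 = 3.9412.
Prior odds = 0.1641/3.9412 = 0.0416, so P(A) = 0.0416/(1+0.0416) ≈ 0.04.

P(A) = 0.04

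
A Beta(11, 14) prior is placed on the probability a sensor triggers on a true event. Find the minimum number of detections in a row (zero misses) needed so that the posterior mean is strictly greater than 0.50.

k = 4

After k detections and 0 misses the posterior is Beta(11+k, 14), with mean (11+k)/(11+14+k).
Set (11+k)/(25+k) > 0.50 and solve: k > (0.50·25 − 11)/(1 − 0.50) = 3.000.
The smallest integer exceeding 3.000 is 4.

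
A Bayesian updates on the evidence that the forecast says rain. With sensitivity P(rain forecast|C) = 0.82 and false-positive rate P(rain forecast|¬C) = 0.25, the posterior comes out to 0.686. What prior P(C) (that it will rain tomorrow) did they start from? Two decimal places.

P(C) = 0.40

In odds form, posterior odds = prior odds × likelihood ratio, so prior odds = posterior odds ÷ LR.
Posterior odds = 0.686/(1−0.686) = 2.1847. LR = 0.82/0.25 = 3.2800.
Prior odds = 2.1847/3.2800 = 0.6661, so P(C) = 0.6661/(1+0.6661) ≈ 0.40.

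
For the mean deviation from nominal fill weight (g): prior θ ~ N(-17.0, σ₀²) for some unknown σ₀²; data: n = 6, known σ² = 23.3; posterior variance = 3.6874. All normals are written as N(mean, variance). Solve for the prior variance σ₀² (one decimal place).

For the Normal–Normal model with known σ², precisions add: τ_n = τ₀ + n/σ².
So 1/σ₀² = 1/3.6874 − 6/23.3 = 0.271194 − 0.257511 = 0.013683.
Hence σ₀² = 1/0.013683 ≈ 73.1.

σ₀² = 73.1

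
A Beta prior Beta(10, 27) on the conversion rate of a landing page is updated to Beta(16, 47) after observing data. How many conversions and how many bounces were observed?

6 conversions and 20 bounces

A Beta(α, β) prior with s successes and f failures in binomial data gives a Beta(α+s, β+f) posterior.
Match parameters: s=16−10=6, f=47−27=20.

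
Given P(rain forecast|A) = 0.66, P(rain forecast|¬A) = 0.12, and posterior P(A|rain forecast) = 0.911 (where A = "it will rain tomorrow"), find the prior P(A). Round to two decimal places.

In odds form, posterior odds = prior odds × likelihood ratio, so prior odds = posterior odds ÷ LR.
Posterior odds = 0.911/(1−0.911) = 10.2360. LR = 0.66/0.12 = 5.5000.
Prior odds = 10.2360/5.5000 = 1.8611, so P(A) = 1.8611/(1+1.8611) ≈ 0.65.

P(A) = 0.65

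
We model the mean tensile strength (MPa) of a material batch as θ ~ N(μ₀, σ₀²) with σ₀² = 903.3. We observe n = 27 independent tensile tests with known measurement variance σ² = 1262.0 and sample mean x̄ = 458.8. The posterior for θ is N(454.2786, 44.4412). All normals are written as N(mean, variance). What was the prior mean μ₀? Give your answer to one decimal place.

The posterior mean is a precision-weighted average: μ_n = (τ₀μ₀ + τ_data·x̄)/(τ₀+τ_data), with τ₀=1/σ₀² and τ_data=n/σ².
Here τ₀ = 1/903.3 = 0.001107 and τ_data = 27/1262.0 = 0.021395, so τ_n = 0.022502.
Rearranging for μ₀: μ₀ = (μ_n·τ_n − τ_data·x̄)/τ₀ = (454.2786·0.022502 − 0.021395·458.8) / 0.001107 = 0.406151/0.001107 ≈ 366.9.

μ₀ = 366.9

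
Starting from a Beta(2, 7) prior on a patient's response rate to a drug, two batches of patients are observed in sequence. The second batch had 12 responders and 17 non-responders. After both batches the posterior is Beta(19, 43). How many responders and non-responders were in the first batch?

5 responders and 19 non-responders

Because Beta–binomial updating is additive in the counts, the combined data contributed (α_post−α_prior, β_post−β_prior) successes and failures.
Total across both batches: 19−2=17 responders, 43−7=36 non-responders.
Subtract the second batch: 17−12=5 responders and 36−17=19 non-responders.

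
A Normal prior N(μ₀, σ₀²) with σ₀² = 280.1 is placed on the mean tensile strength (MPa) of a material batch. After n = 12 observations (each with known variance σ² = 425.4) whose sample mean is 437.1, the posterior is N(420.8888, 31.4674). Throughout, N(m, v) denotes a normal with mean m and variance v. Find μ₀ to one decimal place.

The posterior mean is a precision-weighted average: μ_n = (τ₀μ₀ + τ_data·x̄)/(τ₀+τ_data), with τ₀=1/σ₀² and τ_data=n/σ².
Here τ₀ = 1/280.1 = 0.003570 and τ_data = 12/425.4 = 0.028209, so τ_n = 0.031779.
Rearranging for μ₀: μ₀ = (μ_n·τ_n − τ_data·x̄)/τ₀ = (420.8888·0.031779 − 0.028209·437.1) / 0.003570 = 1.045271/0.003570 ≈ 292.8.

μ₀ = 292.8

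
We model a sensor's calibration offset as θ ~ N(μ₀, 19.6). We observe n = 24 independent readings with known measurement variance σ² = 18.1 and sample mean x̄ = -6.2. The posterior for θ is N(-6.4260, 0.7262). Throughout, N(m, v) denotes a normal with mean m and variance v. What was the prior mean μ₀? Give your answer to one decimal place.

With known observation variance, the Normal–Normal posterior has precision τ_n = τ₀ + n/σ² and mean μ_n = (τ₀μ₀ + (n/σ²)x̄)/τ_n.
Here τ₀ = 1/19.6 = 0.051020 and τ_data = 24/18.1 = 1.325967, so τ_n = 1.376987.
Rearranging for μ₀: μ₀ = (μ_n·τ_n − τ_data·x̄)/τ₀ = (-6.4260·1.376987 − 1.325967·-6.2) / 0.051020 = -0.627523/0.051020 ≈ -12.3.

μ₀ = -12.3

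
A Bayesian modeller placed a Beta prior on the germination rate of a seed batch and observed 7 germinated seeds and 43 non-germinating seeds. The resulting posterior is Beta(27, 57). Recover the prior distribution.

Beta(20, 14)

Under Beta–binomial conjugacy the posterior parameters are (a+s, b+f).
So a = 27 − 7 = 20 and b = 57 − 43 = 14.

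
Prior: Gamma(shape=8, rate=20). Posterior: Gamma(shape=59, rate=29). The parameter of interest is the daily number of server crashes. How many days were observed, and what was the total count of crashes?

A Gamma(α, β) prior (rate parametrization) on a Poisson rate with n observations summing to S gives posterior Gamma(α+S, β+n).
Matching: Σxᵢ = 59 − 8 = 51 and n = 29 − 20 = 9.

n = 9 days with total 51 crashes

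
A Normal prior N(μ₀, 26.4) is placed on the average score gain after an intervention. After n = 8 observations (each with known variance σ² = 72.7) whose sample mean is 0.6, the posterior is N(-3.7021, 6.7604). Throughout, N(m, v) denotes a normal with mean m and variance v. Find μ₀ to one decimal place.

The posterior mean is a precision-weighted average: μ_n = (τ₀μ₀ + τ_data·x̄)/(τ₀+τ_data), with τ₀=1/σ₀² and τ_data=n/σ².
Here τ₀ = 1/26.4 = 0.037879 and τ_data = 8/72.7 = 0.110041, so τ_n = 0.147920.
Rearranging for μ₀: μ₀ = (μ_n·τ_n − τ_data·x̄)/τ₀ = (-3.7021·0.147920 − 0.110041·0.6) / 0.037879 = -0.613639/0.037879 ≈ -16.2.

μ₀ = -16.2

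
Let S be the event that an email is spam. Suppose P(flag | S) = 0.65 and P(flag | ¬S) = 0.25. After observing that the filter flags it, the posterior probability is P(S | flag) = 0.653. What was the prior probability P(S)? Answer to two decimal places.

P(S) = 0.42

Bayes' rule in odds form gives O(S|E) = O(S)·[P(E|S)/P(E|¬S)], hence O(S) = O(S|E)/LR.
Posterior odds = 0.653/(1−0.653) = 1.8818. LR = 0.65/0.25 = 2.6000.
Prior odds = 1.8818/2.6000 = 0.7238, so P(S) = 0.7238/(1+0.7238) ≈ 0.42.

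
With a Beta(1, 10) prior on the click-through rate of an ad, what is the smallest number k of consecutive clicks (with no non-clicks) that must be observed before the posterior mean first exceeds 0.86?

After k clicks and 0 non-clicks the posterior is Beta(1+k, 10), with mean (1+k)/(1+10+k).
Set (1+k)/(11+k) > 0.86 and solve: k > (0.86·11 − 1)/(1 − 0.86) = 60.429.
The smallest integer exceeding 60.429 is 61, and checking k=61: (62)/(72) = 0.8611 > 0.86.

k = 61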